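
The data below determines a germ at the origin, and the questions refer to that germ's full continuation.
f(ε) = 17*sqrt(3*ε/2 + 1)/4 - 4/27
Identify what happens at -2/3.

The point is an algebraic (square-root) branch point.

The term (17/4)*sqrt(1 - ε/(-2/3)) has argument 1 - -2/3/(-2/3) = 0 at -2/3: a square-root (algebraic, two-sheeted) branch point; the remaining terms are analytic or single-valued there.


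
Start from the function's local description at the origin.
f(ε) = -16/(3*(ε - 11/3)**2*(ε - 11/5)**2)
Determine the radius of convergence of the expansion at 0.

The radius of convergence is 11/5.

Denominator factor (ε - 11/5)^2: pole of order 2 at 11/5, modulus 11/5.
Denominator factor (ε - 11/3)^2: pole of order 2 at 11/3, modulus 11/3.
The radius of convergence is the smallest modulus among the singular points: 11/5.


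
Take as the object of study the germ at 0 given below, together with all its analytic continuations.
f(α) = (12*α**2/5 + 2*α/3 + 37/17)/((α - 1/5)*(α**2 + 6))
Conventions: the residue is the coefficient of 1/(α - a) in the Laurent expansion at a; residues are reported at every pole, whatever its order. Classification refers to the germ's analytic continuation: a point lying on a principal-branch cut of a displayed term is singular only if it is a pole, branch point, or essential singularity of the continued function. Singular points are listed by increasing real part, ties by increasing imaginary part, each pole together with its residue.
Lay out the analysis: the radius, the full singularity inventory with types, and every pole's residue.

Radius of convergence at 0: 1/5.
At -(sqrt(6))*i: a pole of order 1; residue (15415/15402) + ((913/10268)*sqrt(6))*i.
At (sqrt(6))*i: a pole of order 1; residue (15415/15402) - ((913/10268)*sqrt(6))*i.
At 1/5: a pole of order 1; residue 15337/38505.

Denominator factor (α**2 + 6): discriminant -24, complex-conjugate roots (sqrt(6))*i and -(sqrt(6))*i; poles of order 1, moduli sqrt(6) and sqrt(6).
Denominator factor (α - 1/5): pole of order 1 at 1/5, modulus 1/5.
The radius of convergence is the smallest modulus among the singular points: 1/5.
The factor α**2 + 6 splits as (α - a)(α - a') with a = -(sqrt(6))*i, a' = (sqrt(6))*i. At the order-1 pole a set g(α) = (α - a)*f(α) = [(12*α**2/5 + 2*α/3 + 37/17)/(α - 1/5)] / (α - a').
Simple pole: residue = g(a) at a = -(sqrt(6))*i, which is (15415/15402) + ((913/10268)*sqrt(6))*i.
The factor α**2 + 6 splits as (α - a)(α - a') with a = (sqrt(6))*i, a' = -(sqrt(6))*i. At the order-1 pole a set g(α) = (α - a)*f(α) = [(12*α**2/5 + 2*α/3 + 37/17)/(α - 1/5)] / (α - a').
Simple pole: residue = g(a) at a = (sqrt(6))*i, which is (15415/15402) - ((913/10268)*sqrt(6))*i.
At the order-1 pole 1/5 set g(α) = (α - (1/5))*f(α) = (12*α**2/5 + 2*α/3 + 37/17)/(α**2 + 6).
Simple pole: residue = g(a) at a = 1/5, which is 15337/38505.
List the singular points by increasing real part (a conjugate pair: the negative imaginary part first).


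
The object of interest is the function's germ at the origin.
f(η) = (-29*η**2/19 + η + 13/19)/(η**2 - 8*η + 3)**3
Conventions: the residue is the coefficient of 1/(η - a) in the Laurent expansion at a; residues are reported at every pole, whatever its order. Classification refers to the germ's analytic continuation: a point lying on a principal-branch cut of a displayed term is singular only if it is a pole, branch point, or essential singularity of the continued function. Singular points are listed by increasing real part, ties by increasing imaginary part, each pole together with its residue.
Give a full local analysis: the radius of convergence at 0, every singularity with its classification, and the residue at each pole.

Denominator factor (η**2 - 8*η + 3)^3: discriminant 52, real irrational roots 4 + sqrt(13) and 4 - sqrt(13); poles of order 3, moduli 4 + sqrt(13) and 4 - sqrt(13).
The radius of convergence is the smallest modulus among the singular points: 4 - sqrt(13).
The factor η**2 - 8*η + 3 splits as (η - a)(η - a') with a = 4 - sqrt(13), a' = 4 + sqrt(13). At the order-3 pole a set g(η) = (η - a)^3*f(η) = [-29*η**2/19 + η + 13/19] / (η - a')^3.
Order-3 pole: residue = g''(a)/2; g''(4 - sqrt(13)) = (187/83486)*sqrt(13), so the residue is (187/166972)*sqrt(13).
The factor η**2 - 8*η + 3 splits as (η - a)(η - a') with a = 4 + sqrt(13), a' = 4 - sqrt(13). At the order-3 pole a set g(η) = (η - a)^3*f(η) = [-29*η**2/19 + η + 13/19] / (η - a')^3.
Order-3 pole: residue = g''(a)/2; g''(4 + sqrt(13)) = -(187/83486)*sqrt(13), so the residue is -(187/166972)*sqrt(13).
List the singular points by increasing real part (a conjugate pair: the negative imaginary part first).

Radius of convergence at 0: 4 - sqrt(13).
At 4 - sqrt(13): a pole of order 3; residue (187/166972)*sqrt(13).
At 4 + sqrt(13): a pole of order 3; residue -(187/166972)*sqrt(13).


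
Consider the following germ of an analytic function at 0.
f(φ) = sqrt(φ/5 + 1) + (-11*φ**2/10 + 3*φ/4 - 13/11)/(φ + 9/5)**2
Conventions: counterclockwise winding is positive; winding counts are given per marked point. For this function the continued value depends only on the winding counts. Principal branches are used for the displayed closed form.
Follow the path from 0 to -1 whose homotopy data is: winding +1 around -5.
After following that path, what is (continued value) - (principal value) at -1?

Continued minus principal equals -(4/5)*sqrt(5).

The rational part is single-valued and drops out of the difference; each branch term changes only by its own monodromy.
(1)*sqrt(1 - φ/(-5)): winding +1 is odd, the square root flips sign, contributing -2*(1)*sqrt(1 - (-1)/(-5)) = -2*(1)*sqrt(4/5) = -(4/5)*sqrt(5).
Summing the contributions at φ = -1 gives -(4/5)*sqrt(5).


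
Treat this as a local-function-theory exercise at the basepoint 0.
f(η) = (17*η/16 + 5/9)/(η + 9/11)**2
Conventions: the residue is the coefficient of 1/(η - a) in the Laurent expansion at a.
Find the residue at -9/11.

At the order-2 pole -9/11 set g(η) = (η - (-9/11))^2*f(η) = 17*η/16 + 5/9.
Order-2 pole: residue = g'(a); g'(-9/11) = 17/16, so the residue is 17/16.

The residue is 17/16.


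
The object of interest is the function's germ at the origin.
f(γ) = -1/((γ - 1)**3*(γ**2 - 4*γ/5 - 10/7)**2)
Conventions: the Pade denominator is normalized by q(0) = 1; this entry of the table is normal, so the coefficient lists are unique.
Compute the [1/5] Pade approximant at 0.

Taylor coefficients needed (expand at 0): a_0 = 49/100, a_1 = 2303/2500, a_2 = 152537/62500, a_3 = 5549201/1562500, a_4 = 203309771/31250000, a_5 = 32514653101/3906250000, a_6 = 318698711023/24414062500.
Write the denominator as Q(γ) = 1 + q1*γ + q2*γ^2 + q3*γ^3 + q4*γ^4 + q5*γ^5. Requiring Q*f - P = O(γ^7) with deg P <= 1 kills the coefficients of γ^2..γ^6 in Q*f:
  γ^2: a_2 + q1*a_1 + q2*a_0 = 0, i.e. 152537/62500 + (2303/2500)*q1 + (49/100)*q2 = 0.
  γ^3: a_3 + q1*a_2 + q2*a_1 + q3*a_0 = 0, i.e. 5549201/1562500 + (152537/62500)*q1 + (2303/2500)*q2 + (49/100)*q3 = 0.
  γ^4: a_4 + q1*a_3 + q2*a_2 + q3*a_1 + q4*a_0 = 0, i.e. 203309771/31250000 + (5549201/1562500)*q1 + (152537/62500)*q2 + (2303/2500)*q3 + (49/100)*q4 = 0.
  γ^5: a_5 + q1*a_4 + q2*a_3 + q3*a_2 + q4*a_1 + q5*a_0 = 0, i.e. 32514653101/3906250000 + (203309771/31250000)*q1 + (5549201/1562500)*q2 + (152537/62500)*q3 + (2303/2500)*q4 + (49/100)*q5 = 0.
  γ^6: a_6 + q1*a_5 + q2*a_4 + q3*a_3 + q4*a_2 + q5*a_1 = 0, i.e. 318698711023/24414062500 + (32514653101/3906250000)*q1 + (203309771/31250000)*q2 + (5549201/1562500)*q3 + (152537/62500)*q4 + (2303/2500)*q5 = 0.
Solving this linear system: q1 = -25794/24425, q2 = -1829083/610625, q3 = 2224774/610625, q4 = 5976229/2442500, q5 = -4887659/1221250.
The numerator is Q*f truncated at degree 1: P0 = a_0 = 49/100; P1 = a_1 + q1*a_0 = 7889/19540.

The Pade approximant has numerator coefficients [49/100, 7889/19540]; denominator coefficients [1, -25794/24425, -1829083/610625, 2224774/610625, 5976229/2442500, -4887659/1221250].


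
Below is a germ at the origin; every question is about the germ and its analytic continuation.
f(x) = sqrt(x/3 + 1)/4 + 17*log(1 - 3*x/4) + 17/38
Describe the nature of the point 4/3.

The point is a logarithmic branch point.

The term (17)*log(1 - x/(4/3)) has argument 1 - 4/3/(4/3) = 0 at 4/3: a logarithmic (infinitely-sheeted) branch point; the remaining terms are analytic or single-valued there.


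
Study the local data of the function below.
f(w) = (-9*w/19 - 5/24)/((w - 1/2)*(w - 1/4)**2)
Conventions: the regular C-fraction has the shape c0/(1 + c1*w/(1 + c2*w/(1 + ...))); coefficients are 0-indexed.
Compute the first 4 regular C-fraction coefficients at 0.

The regular C-fraction coefficients are [20/3, -1166/95, 270328/55385, -40839170/19700153].

Taylor coefficients (expand at 0): a_0 = 20/3, a_1 = 4664/57, a_2 = 34480/57, a_3 = 207712/57.
c0 = a_0 = 20/3. Peel one level at a time: if S = 1 + c*w/S' with S'(0) = 1, then c is the w-coefficient of S and S' = c*w/(S - 1).
S_1 = c0/f = 1 + (-1166/95)*w + (540656/9025)*w^2 + ...; c1 = -1166/95.
S_2 = c1*w/(S_1 - 1) = 1 + (270328/55385)*w + (3439088/339889)*w^2 + ...; c2 = 270328/55385.
S_3 = c2*w/(S_2 - 1) = 1 + (-40839170/19700153)*w + ...; c3 = -40839170/19700153.


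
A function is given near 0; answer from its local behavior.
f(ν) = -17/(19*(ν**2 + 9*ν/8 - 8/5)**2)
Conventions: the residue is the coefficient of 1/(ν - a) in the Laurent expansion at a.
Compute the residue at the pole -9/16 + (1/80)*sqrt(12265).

The factor ν**2 + 9*ν/8 - 8/5 splits as (ν - a)(ν - a') with a = -9/16 + (1/80)*sqrt(12265), a' = -9/16 - (1/80)*sqrt(12265). At the order-2 pole a set g(ν) = (ν - a)^2*f(ν) = [-17/19] / (ν - a')^2.
Order-2 pole: residue = g'(a); g'(-9/16 + (1/80)*sqrt(12265)) = (87040/114326971)*sqrt(12265), so the residue is (87040/114326971)*sqrt(12265).

The residue is (87040/114326971)*sqrt(12265).


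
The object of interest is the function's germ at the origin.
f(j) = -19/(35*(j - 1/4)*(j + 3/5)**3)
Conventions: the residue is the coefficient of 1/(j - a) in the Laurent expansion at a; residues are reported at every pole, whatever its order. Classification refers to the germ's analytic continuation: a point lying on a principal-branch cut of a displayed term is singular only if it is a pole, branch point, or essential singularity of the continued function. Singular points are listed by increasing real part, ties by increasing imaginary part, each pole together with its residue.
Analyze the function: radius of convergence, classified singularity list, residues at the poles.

Radius of convergence at 0: 1/4.
At -3/5: a pole of order 3; residue 30400/34391.
At 1/4: a pole of order 1; residue -30400/34391.

Denominator factor (j - 1/4): pole of order 1 at 1/4, modulus 1/4.
Denominator factor (j + 3/5)^3: pole of order 3 at -3/5, modulus 3/5.
The radius of convergence is the smallest modulus among the singular points: 1/4.
At the order-3 pole -3/5 set g(j) = (j - (-3/5))^3*f(j) = -19/(35*(j - 1/4)).
Order-3 pole: residue = g''(a)/2; g''(-3/5) = 60800/34391, so the residue is 30400/34391.
At the order-1 pole 1/4 set g(j) = (j - (1/4))*f(j) = -19/(35*(j + 3/5)**3).
Simple pole: residue = g(a) at a = 1/4, which is -30400/34391.
List the singular points by increasing real part (a conjugate pair: the negative imaginary part first).


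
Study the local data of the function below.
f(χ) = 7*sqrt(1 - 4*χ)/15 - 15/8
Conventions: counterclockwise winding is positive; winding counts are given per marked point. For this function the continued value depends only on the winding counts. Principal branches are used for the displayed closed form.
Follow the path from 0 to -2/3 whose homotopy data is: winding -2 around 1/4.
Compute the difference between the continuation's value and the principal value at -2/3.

Continued minus principal equals 0.

The rational part is single-valued and drops out of the difference; each branch term changes only by its own monodromy.
(7/15)*sqrt(1 - χ/(1/4)): winding -2 is even, the square root returns to the same sheet, contribution 0.
Summing the contributions at χ = -2/3 gives 0.


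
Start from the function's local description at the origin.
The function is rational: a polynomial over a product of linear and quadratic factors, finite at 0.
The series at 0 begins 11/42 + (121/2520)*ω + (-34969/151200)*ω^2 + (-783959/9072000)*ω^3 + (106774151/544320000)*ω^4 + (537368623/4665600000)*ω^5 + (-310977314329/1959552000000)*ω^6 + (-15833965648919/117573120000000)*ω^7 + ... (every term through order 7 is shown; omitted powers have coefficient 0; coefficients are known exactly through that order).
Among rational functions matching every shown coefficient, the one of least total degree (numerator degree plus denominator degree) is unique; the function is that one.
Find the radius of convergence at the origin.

The radius of convergence is (2/11)*sqrt(33).

No rational of total degree below 2 reproduces all 8 coefficients; solving the [0/2] Pade equations on them gives f(ω) = 2/(7*(ω**2 - ω/5 + 12/11)), whose expansion matches every shown term.
Denominator factor (ω**2 - ω/5 + 12/11): discriminant -1189/275, complex-conjugate roots (1/10) + ((1/110)*sqrt(13079))*i and (1/10) - ((1/110)*sqrt(13079))*i; poles of order 1, moduli (2/11)*sqrt(33) and (2/11)*sqrt(33).
The radius of convergence is the smallest modulus among the singular points: (2/11)*sqrt(33).


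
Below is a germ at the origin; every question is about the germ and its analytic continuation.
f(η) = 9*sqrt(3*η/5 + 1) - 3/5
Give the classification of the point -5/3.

The term (9)*sqrt(1 - η/(-5/3)) has argument 1 - -5/3/(-5/3) = 0 at -5/3: a square-root (algebraic, two-sheeted) branch point; the remaining terms are analytic or single-valued there.

The point is an algebraic (square-root) branch point.


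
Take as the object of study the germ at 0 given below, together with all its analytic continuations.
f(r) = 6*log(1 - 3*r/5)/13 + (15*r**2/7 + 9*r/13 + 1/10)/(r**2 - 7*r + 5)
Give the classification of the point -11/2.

The point is a regular point.

Denominator factors: r**2 - 7*r + 5 = 295/4 at r = -11/2 — none vanishes.
Branch term log(1 - r/(5/3)): argument at -11/2 is 43/10, nonzero, so -11/2 is not its branch point (a point on a principal cut is still regular for the continued germ).
So the germ continues analytically to -11/2.


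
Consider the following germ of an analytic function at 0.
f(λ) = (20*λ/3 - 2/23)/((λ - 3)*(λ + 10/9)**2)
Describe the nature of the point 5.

Denominator factors: λ - 3 = 2 at λ = 5; λ + 10/9 = 55/9 at λ = 5 — none vanishes.
So the germ continues analytically to 5.

The point is a regular point.


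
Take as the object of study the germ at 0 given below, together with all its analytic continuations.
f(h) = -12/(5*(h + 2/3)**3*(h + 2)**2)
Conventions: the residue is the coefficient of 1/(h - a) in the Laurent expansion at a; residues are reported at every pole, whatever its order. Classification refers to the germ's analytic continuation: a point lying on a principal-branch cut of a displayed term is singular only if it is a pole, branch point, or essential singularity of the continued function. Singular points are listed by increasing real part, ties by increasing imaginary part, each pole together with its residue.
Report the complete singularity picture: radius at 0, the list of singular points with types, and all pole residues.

Radius of convergence at 0: 2/3.
At -2: a pole of order 2; residue 729/320.
At -2/3: a pole of order 3; residue -729/320.

Denominator factor (h + 2/3)^3: pole of order 3 at -2/3, modulus 2/3.
Denominator factor (h + 2)^2: pole of order 2 at -2, modulus 2.
The radius of convergence is the smallest modulus among the singular points: 2/3.
At the order-2 pole -2 set g(h) = (h - (-2))^2*f(h) = -12/(5*(h + 2/3)**3).
Order-2 pole: residue = g'(a); g'(-2) = 729/320, so the residue is 729/320.
At the order-3 pole -2/3 set g(h) = (h - (-2/3))^3*f(h) = -12/(5*(h + 2)**2).
Order-3 pole: residue = g''(a)/2; g''(-2/3) = -729/160, so the residue is -729/320.
List the singular points by increasing real part (a conjugate pair: the negative imaginary part first).


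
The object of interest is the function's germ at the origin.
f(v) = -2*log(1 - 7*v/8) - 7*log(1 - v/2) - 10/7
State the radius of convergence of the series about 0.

The radius of convergence is 8/7.

Branch term (-2)*log(1 - v/(8/7)): its argument vanishes at v = 8/7, a logarithmic branch point, modulus 8/7.
Branch term (-7)*log(1 - v/(2)): its argument vanishes at v = 2, a logarithmic branch point, modulus 2.
The radius of convergence is the smallest modulus among the singular points: 8/7.


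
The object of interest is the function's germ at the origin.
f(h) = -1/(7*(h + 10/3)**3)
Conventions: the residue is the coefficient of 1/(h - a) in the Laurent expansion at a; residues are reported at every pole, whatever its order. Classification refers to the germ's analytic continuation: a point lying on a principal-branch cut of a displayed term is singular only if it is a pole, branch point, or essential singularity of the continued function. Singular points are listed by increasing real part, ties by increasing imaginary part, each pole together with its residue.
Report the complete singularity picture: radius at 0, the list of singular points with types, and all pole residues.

Denominator factor (h + 10/3)^3: pole of order 3 at -10/3, modulus 10/3.
The radius of convergence is the smallest modulus among the singular points: 10/3.
At the order-3 pole -10/3 set g(h) = (h - (-10/3))^3*f(h) = -1/7.
Order-3 pole: residue = g''(a)/2; g''(-10/3) = 0, so the residue is 0.

Radius of convergence at 0: 10/3.
At -10/3: a pole of order 3; residue 0.


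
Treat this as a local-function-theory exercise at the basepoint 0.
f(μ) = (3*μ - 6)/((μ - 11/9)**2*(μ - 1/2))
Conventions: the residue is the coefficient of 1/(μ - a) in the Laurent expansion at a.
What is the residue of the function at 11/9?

At the order-2 pole 11/9 set g(μ) = (μ - (11/9))^2*f(μ) = (3*μ - 6)/(μ - 1/2).
Order-2 pole: residue = g'(a); g'(11/9) = 1458/169, so the residue is 1458/169.

The residue is 1458/169.


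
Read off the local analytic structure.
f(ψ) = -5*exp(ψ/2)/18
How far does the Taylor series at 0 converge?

The radius of convergence is infinite.

The factor exp(ψ/2) is entire and contributes no finite singular point.
The polynomial part has no poles.
No finite singular points: the Taylor series at 0 converges everywhere.


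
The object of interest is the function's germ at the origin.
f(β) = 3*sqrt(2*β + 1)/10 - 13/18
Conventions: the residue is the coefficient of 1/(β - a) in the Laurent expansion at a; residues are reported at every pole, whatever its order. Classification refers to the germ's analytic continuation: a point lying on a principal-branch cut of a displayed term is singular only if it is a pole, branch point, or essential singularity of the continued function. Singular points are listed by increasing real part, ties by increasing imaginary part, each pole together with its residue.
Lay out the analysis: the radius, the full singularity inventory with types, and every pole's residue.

Radius of convergence at 0: 1/2.
At -1/2: an algebraic (square-root) branch point.

Branch term (3/10)*sqrt(1 - β/(-1/2)): its argument vanishes at β = -1/2, a square-root branch point, modulus 1/2.
The radius of convergence is the smallest modulus among the singular points: 1/2.


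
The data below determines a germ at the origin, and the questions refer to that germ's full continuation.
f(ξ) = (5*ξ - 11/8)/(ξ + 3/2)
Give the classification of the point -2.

The point is a regular point.

Denominator factors: ξ + 3/2 = -1/2 at ξ = -2 — none vanishes.
So the germ continues analytically to -2.


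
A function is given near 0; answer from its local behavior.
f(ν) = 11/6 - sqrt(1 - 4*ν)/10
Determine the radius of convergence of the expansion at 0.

The radius of convergence is 1/4.

Branch term (-1/10)*sqrt(1 - ν/(1/4)): its argument vanishes at ν = 1/4, a square-root branch point, modulus 1/4.
The radius of convergence is the smallest modulus among the singular points: 1/4.


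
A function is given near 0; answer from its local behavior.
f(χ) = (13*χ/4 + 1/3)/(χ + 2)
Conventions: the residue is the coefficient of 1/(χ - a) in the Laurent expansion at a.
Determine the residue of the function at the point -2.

The residue is -37/6.

At the order-1 pole -2 set g(χ) = (χ - (-2))*f(χ) = 13*χ/4 + 1/3.
Simple pole: residue = g(a) at a = -2, which is -37/6.


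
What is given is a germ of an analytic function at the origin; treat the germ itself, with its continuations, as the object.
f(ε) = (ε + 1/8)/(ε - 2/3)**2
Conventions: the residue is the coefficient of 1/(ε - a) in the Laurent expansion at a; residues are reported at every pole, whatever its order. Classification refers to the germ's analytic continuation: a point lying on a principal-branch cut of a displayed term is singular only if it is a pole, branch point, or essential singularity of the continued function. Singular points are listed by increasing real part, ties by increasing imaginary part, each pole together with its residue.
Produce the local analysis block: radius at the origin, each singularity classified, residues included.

Radius of convergence at 0: 2/3.
At 2/3: a pole of order 2; residue 1.

Denominator factor (ε - 2/3)^2: pole of order 2 at 2/3, modulus 2/3.
The radius of convergence is the smallest modulus among the singular points: 2/3.
At the order-2 pole 2/3 set g(ε) = (ε - (2/3))^2*f(ε) = ε + 1/8.
Order-2 pole: residue = g'(a); g'(2/3) = 1, so the residue is 1.


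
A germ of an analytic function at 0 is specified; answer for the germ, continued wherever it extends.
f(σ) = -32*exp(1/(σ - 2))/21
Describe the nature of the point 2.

The exponent 1/(σ - (2)) has a pole at 2, so exp(1/(σ - (2))) takes every nonzero value near it: an essential singularity (not a pole of any order).

The point is an essential singularity.


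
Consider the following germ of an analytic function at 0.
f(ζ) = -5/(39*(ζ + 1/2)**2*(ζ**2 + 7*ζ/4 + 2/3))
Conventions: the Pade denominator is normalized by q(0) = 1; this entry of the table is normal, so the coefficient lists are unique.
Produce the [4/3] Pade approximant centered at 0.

Taylor coefficients needed (expand at 0): a_0 = -10/13, a_1 = 265/52, a_2 = -8925/416, a_3 = 243905/3328, a_4 = -5903605/26624, a_5 = 132018105/212992, a_6 = -2792836685/1703936, a_7 = 56713250545/13631488.
Write the denominator as Q(ζ) = 1 + q1*ζ + q2*ζ^2 + q3*ζ^3. Requiring Q*f - P = O(ζ^8) with deg P <= 4 kills the coefficients of ζ^5..ζ^7 in Q*f:
  ζ^5: a_5 + q1*a_4 + q2*a_3 + q3*a_2 = 0, i.e. 132018105/212992 + (-5903605/26624)*q1 + (243905/3328)*q2 + (-8925/416)*q3 = 0.
  ζ^6: a_6 + q1*a_5 + q2*a_4 + q3*a_3 = 0, i.e. -2792836685/1703936 + (132018105/212992)*q1 + (-5903605/26624)*q2 + (243905/3328)*q3 = 0.
  ζ^7: a_7 + q1*a_6 + q2*a_5 + q3*a_4 = 0, i.e. 56713250545/13631488 + (-2792836685/1703936)*q1 + (132018105/212992)*q2 + (-5903605/26624)*q3 = 0.
Solving this linear system: q1 = 1052213/178952, q2 = 517517/44738, q3 = 341589/44738.
The numerator is Q*f truncated at degree 4: P0 = a_0 = -10/13; P1 = a_1 + q1*a_0 = 166680/290797; P2 = a_2 + q1*a_1 + q2*a_0 = -112800/290797; P3 = a_3 + q1*a_2 + q2*a_1 + q3*a_0 = 63360/290797; P4 = a_4 + q1*a_3 + q2*a_2 + q3*a_1 = -23040/290797.

The Pade approximant has numerator coefficients [-10/13, 166680/290797, -112800/290797, 63360/290797, -23040/290797]; denominator coefficients [1, 1052213/178952, 517517/44738, 341589/44738].


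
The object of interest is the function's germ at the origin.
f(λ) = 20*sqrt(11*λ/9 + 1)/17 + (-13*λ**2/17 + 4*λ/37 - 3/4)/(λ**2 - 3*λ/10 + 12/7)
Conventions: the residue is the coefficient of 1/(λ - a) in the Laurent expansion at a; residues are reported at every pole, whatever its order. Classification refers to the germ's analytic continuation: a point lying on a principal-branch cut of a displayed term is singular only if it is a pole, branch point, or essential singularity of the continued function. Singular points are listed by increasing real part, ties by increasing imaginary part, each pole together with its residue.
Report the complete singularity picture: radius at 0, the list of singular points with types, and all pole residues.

Radius of convergence at 0: 9/11.
At -9/11: an algebraic (square-root) branch point.
At (3/20) - ((1/140)*sqrt(33159))*i: a pole of order 1; residue (-763/12580) + ((159309/139046740)*sqrt(33159))*i.
At (3/20) + ((1/140)*sqrt(33159))*i: a pole of order 1; residue (-763/12580) - ((159309/139046740)*sqrt(33159))*i.


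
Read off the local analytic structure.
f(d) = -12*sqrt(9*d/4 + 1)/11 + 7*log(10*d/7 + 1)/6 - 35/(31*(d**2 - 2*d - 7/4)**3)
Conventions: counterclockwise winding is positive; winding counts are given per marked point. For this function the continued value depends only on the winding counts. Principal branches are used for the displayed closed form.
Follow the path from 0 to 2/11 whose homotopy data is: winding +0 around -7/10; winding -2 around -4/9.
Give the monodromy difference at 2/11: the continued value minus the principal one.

The rational part is single-valued and drops out of the difference; each branch term changes only by its own monodromy.
(-12/11)*sqrt(1 - d/(-4/9)): winding -2 is even, the square root returns to the same sheet, contribution 0.
(7/6)*log(1 - d/(-7/10)): winding 0 around -7/10, so this term returns to its principal value, contribution 0.
Summing the contributions at d = 2/11 gives 0.

Continued minus principal equals 0.


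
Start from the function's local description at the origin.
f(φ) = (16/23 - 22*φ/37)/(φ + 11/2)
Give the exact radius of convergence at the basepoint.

The radius of convergence is 11/2.

Denominator factor (φ + 11/2): pole of order 1 at -11/2, modulus 11/2.
The radius of convergence is the smallest modulus among the singular points: 11/2.


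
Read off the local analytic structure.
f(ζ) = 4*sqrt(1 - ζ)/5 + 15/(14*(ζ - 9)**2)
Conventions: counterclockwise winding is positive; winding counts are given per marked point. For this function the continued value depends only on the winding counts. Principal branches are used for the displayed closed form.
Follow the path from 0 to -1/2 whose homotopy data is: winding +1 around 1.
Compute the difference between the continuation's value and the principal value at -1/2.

Continued minus principal equals -(4/5)*sqrt(6).

The rational part is single-valued and drops out of the difference; each branch term changes only by its own monodromy.
(4/5)*sqrt(1 - ζ/(1)): winding +1 is odd, the square root flips sign, contributing -2*(4/5)*sqrt(1 - (-1/2)/(1)) = -2*(4/5)*sqrt(3/2) = -(4/5)*sqrt(6).
Summing the contributions at ζ = -1/2 gives -(4/5)*sqrt(6).


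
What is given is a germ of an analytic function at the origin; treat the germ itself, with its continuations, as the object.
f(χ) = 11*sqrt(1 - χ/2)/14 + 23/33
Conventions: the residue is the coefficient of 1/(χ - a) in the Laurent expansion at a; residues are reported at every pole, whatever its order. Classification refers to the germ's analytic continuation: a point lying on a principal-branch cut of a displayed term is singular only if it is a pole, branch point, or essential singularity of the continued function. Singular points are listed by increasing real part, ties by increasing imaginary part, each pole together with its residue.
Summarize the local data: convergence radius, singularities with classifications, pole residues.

Radius of convergence at 0: 2.
At 2: an algebraic (square-root) branch point.

Branch term (11/14)*sqrt(1 - χ/(2)): its argument vanishes at χ = 2, a square-root branch point, modulus 2.
The radius of convergence is the smallest modulus among the singular points: 2.


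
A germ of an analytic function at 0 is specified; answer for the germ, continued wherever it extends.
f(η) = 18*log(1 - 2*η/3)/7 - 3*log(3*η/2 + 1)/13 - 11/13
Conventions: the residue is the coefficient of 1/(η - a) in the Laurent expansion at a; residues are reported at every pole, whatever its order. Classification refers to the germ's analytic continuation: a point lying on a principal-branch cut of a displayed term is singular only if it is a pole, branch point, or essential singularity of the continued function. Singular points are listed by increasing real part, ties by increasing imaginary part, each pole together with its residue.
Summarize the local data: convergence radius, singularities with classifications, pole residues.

Radius of convergence at 0: 2/3.
At -2/3: a logarithmic branch point.
At 3/2: a logarithmic branch point.

Branch term (18/7)*log(1 - η/(3/2)): its argument vanishes at η = 3/2, a logarithmic branch point, modulus 3/2.
Branch term (-3/13)*log(1 - η/(-2/3)): its argument vanishes at η = -2/3, a logarithmic branch point, modulus 2/3.
The radius of convergence is the smallest modulus among the singular points: 2/3.
List the singular points by increasing real part (a conjugate pair: the negative imaginary part first).


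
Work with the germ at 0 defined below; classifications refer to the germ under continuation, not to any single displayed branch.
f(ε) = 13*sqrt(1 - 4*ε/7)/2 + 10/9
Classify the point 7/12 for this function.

The point is a regular point.

There is no denominator, hence no pole anywhere.
Branch term sqrt(1 - ε/(7/4)): argument at 7/12 is 2/3, nonzero, so 7/12 is not its branch point (a point on a principal cut is still regular for the continued germ).
So the germ continues analytically to 7/12.


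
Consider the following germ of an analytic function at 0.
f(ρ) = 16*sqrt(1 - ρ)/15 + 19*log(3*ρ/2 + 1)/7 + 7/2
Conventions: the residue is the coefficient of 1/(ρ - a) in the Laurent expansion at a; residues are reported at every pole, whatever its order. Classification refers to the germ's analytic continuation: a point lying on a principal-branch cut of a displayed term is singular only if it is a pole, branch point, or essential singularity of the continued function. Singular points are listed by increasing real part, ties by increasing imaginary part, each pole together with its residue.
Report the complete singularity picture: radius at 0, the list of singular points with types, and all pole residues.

Radius of convergence at 0: 2/3.
At -2/3: a logarithmic branch point.
At 1: an algebraic (square-root) branch point.

Branch term (19/7)*log(1 - ρ/(-2/3)): its argument vanishes at ρ = -2/3, a logarithmic branch point, modulus 2/3.
Branch term (16/15)*sqrt(1 - ρ/(1)): its argument vanishes at ρ = 1, a square-root branch point, modulus 1.
The radius of convergence is the smallest modulus among the singular points: 2/3.
List the singular points by increasing real part (a conjugate pair: the negative imaginary part first).


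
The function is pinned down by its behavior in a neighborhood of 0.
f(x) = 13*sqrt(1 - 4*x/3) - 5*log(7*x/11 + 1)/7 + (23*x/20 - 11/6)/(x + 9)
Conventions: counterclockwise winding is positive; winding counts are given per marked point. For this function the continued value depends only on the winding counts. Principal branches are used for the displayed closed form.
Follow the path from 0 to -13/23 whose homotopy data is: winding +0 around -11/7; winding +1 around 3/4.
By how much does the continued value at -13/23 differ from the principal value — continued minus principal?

Continued minus principal equals -(286/69)*sqrt(69).

The rational part is single-valued and drops out of the difference; each branch term changes only by its own monodromy.
(-5/7)*log(1 - x/(-11/7)): winding 0 around -11/7, so this term returns to its principal value, contribution 0.
(13)*sqrt(1 - x/(3/4)): winding +1 is odd, the square root flips sign, contributing -2*(13)*sqrt(1 - (-13/23)/(3/4)) = -2*(13)*sqrt(121/69) = -(286/69)*sqrt(69).
Summing the contributions at x = -13/23 gives -(286/69)*sqrt(69).


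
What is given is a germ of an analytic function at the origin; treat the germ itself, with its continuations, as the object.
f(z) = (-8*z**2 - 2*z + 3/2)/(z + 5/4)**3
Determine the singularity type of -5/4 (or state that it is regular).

The point is a pole of order 3.

The denominator factor z + 5/4 vanishes at -5/4 and appears to the power 3; the numerator there equals -17/2, nonzero, and no other factor vanishes.
Hence a pole whose order is the multiplicity, 3.


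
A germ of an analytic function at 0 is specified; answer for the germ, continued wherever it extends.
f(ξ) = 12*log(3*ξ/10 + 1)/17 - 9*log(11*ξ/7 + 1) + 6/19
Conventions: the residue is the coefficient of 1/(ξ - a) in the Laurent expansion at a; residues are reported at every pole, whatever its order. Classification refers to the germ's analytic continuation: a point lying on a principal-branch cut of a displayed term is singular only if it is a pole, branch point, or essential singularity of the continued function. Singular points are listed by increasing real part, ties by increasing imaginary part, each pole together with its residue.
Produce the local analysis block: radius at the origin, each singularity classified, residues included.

Radius of convergence at 0: 7/11.
At -10/3: a logarithmic branch point.
At -7/11: a logarithmic branch point.

Branch term (12/17)*log(1 - ξ/(-10/3)): its argument vanishes at ξ = -10/3, a logarithmic branch point, modulus 10/3.
Branch term (-9)*log(1 - ξ/(-7/11)): its argument vanishes at ξ = -7/11, a logarithmic branch point, modulus 7/11.
The radius of convergence is the smallest modulus among the singular points: 7/11.
List the singular points by increasing real part (a conjugate pair: the negative imaginary part first).


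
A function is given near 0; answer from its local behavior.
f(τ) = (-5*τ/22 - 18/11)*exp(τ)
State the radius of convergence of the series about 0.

The factor exp(τ) is entire and contributes no finite singular point.
The polynomial part has no poles.
No finite singular points: the Taylor series at 0 converges everywhere.

The radius of convergence is infinite.


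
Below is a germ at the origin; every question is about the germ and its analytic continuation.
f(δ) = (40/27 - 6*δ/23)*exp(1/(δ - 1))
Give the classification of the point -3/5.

There is no denominator, hence no pole anywhere.
The essential point of exp(1/(δ - (1))) is 1, not -3/5.
So the germ continues analytically to -3/5.

The point is a regular point.


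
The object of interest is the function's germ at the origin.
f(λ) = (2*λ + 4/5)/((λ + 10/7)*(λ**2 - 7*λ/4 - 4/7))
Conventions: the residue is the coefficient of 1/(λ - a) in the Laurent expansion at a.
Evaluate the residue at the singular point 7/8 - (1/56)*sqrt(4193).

The residue is 504/1945 - (6272/1165055)*sqrt(4193).


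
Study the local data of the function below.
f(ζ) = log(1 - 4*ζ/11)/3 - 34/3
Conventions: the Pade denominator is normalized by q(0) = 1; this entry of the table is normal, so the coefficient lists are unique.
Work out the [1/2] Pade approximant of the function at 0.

The Pade approximant has numerator coefficients [-34/3, 1057/396]; denominator coefficients [1, -65/264, 1/1452].

Taylor coefficients needed (expand at 0): a_0 = -34/3, a_1 = -4/33, a_2 = -8/363, a_3 = -64/11979.
Write the denominator as Q(ζ) = 1 + q1*ζ + q2*ζ^2. Requiring Q*f - P = O(ζ^4) with deg P <= 1 kills the coefficients of ζ^2..ζ^3 in Q*f:
  ζ^2: a_2 + q1*a_1 + q2*a_0 = 0, i.e. -8/363 + (-4/33)*q1 + (-34/3)*q2 = 0.
  ζ^3: a_3 + q1*a_2 + q2*a_1 = 0, i.e. -64/11979 + (-8/363)*q1 + (-4/33)*q2 = 0.
Solving this linear system: q1 = -65/264, q2 = 1/1452.
The numerator is Q*f truncated at degree 1: P0 = a_0 = -34/3; P1 = a_1 + q1*a_0 = 1057/396.


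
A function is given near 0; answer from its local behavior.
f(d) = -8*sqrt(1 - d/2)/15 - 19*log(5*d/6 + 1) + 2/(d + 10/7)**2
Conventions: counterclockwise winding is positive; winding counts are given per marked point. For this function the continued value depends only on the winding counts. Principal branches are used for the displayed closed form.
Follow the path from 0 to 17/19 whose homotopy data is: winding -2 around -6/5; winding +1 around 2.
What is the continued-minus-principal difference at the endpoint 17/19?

The rational part is single-valued and drops out of the difference; each branch term changes only by its own monodromy.
(-8/15)*sqrt(1 - d/(2)): winding +1 is odd, the square root flips sign, contributing -2*(-8/15)*sqrt(1 - (17/19)/(2)) = -2*(-8/15)*sqrt(21/38) = (8/285)*sqrt(798).
(-19)*log(1 - d/(-6/5)): each positive loop around -6/5 adds 2*pi*i to the log, so winding -2 contributes (-19)*(-2)*2*pi*i = (76)*pi*i.
Summing the contributions at d = 17/19 gives ((8/285)*sqrt(798)) + ((76)*pi)*i.

Continued minus principal equals ((8/285)*sqrt(798)) + ((76)*pi)*i.


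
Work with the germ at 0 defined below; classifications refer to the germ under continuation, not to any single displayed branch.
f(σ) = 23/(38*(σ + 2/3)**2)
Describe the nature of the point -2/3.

The point is a pole of order 2.

The denominator factor σ + 2/3 vanishes at -2/3 and appears to the power 2; the numerator there equals 23/38, nonzero, and no other factor vanishes.
Hence a pole whose order is the multiplicity, 2.


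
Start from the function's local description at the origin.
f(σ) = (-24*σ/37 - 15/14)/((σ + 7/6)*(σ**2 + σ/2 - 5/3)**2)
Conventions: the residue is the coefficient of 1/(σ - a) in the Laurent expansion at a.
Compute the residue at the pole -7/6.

The residue is -13203/33152.

At the order-1 pole -7/6 set g(σ) = (σ - (-7/6))*f(σ) = (-24*σ/37 - 15/14)/(σ**2 + σ/2 - 5/3)**2.
Simple pole: residue = g(a) at a = -7/6, which is -13203/33152.


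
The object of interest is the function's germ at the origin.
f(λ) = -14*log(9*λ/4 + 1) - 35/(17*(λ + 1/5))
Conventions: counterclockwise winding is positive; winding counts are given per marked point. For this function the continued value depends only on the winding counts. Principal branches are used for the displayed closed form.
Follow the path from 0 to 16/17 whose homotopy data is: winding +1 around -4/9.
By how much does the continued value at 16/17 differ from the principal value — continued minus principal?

Continued minus principal equals -(28)*pi*i.

The rational part is single-valued and drops out of the difference; each branch term changes only by its own monodromy.
(-14)*log(1 - λ/(-4/9)): each positive loop around -4/9 adds 2*pi*i to the log, so winding +1 contributes (-14)*(1)*2*pi*i = -(28)*pi*i.
Summing the contributions at λ = 16/17 gives -(28)*pi*i.


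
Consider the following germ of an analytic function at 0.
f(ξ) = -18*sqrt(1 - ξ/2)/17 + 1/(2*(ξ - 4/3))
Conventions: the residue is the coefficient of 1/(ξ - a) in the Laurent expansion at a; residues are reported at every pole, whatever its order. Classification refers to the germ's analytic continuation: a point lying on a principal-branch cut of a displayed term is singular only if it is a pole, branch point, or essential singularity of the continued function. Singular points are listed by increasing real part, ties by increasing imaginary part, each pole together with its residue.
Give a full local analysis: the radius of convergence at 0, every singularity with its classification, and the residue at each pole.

Radius of convergence at 0: 4/3.
At 4/3: a pole of order 1; residue 1/2.
At 2: an algebraic (square-root) branch point.

Denominator factor (ξ - 4/3): pole of order 1 at 4/3, modulus 4/3.
Branch term (-18/17)*sqrt(1 - ξ/(2)): its argument vanishes at ξ = 2, a square-root branch point, modulus 2.
The radius of convergence is the smallest modulus among the singular points: 4/3.
The branch term is analytic at 4/3 and contributes nothing to the residue; only the rational part matters.
At the order-1 pole 4/3 set g(ξ) = (ξ - (4/3))*(rational part) = 1/2.
Simple pole: residue = g(a) at a = 4/3, which is 1/2.
List the singular points by increasing real part (a conjugate pair: the negative imaginary part first).
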